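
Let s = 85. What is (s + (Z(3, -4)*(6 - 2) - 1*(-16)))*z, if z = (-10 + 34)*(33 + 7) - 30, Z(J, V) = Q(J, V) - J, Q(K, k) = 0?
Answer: 82770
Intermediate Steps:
Z(J, V) = -J (Z(J, V) = 0 - J = -J)
z = 930 (z = 24*40 - 30 = 960 - 30 = 930)
(s + (Z(3, -4)*(6 - 2) - 1*(-16)))*z = (85 + ((-1*3)*(6 - 2) - 1*(-16)))*930 = (85 + (-3*4 + 16))*930 = (85 + (-12 + 16))*930 = (85 + 4)*930 = 89*930 = 82770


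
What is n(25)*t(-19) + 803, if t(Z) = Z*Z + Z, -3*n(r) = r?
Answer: -2047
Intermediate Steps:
n(r) = -r/3
t(Z) = Z + Z**2 (t(Z) = Z**2 + Z = Z + Z**2)
n(25)*t(-19) + 803 = (-1/3*25)*(-19*(1 - 19)) + 803 = -(-475)*(-18)/3 + 803 = -25/3*342 + 803 = -2850 + 803 = -2047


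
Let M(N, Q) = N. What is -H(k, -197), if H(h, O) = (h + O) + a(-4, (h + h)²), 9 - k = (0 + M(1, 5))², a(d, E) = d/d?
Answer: 188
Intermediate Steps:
a(d, E) = 1
k = 8 (k = 9 - (0 + 1)² = 9 - 1*1² = 9 - 1*1 = 9 - 1 = 8)
H(h, O) = 1 + O + h (H(h, O) = (h + O) + 1 = (O + h) + 1 = 1 + O + h)
-H(k, -197) = -(1 - 197 + 8) = -1*(-188) = 188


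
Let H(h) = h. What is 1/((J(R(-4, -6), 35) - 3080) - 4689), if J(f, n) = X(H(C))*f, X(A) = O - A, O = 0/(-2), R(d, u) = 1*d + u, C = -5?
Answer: -1/7819 ≈ -0.00012789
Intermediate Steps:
R(d, u) = d + u
O = 0 (O = 0*(-½) = 0)
X(A) = -A (X(A) = 0 - A = -A)
J(f, n) = 5*f (J(f, n) = (-1*(-5))*f = 5*f)
1/((J(R(-4, -6), 35) - 3080) - 4689) = 1/((5*(-4 - 6) - 3080) - 4689) = 1/((5*(-10) - 3080) - 4689) = 1/((-50 - 3080) - 4689) = 1/(-3130 - 4689) = 1/(-7819) = -1/7819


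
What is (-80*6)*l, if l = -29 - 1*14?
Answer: 20640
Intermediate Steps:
l = -43 (l = -29 - 14 = -43)
(-80*6)*l = -80*6*(-43) = -480*(-43) = 20640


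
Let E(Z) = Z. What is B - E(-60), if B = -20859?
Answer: -20799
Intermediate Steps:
B - E(-60) = -20859 - 1*(-60) = -20859 + 60 = -20799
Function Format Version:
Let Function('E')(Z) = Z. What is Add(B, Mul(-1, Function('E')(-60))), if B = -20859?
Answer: -20799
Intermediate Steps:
Add(B, Mul(-1, Function('E')(-60))) = Add(-20859, Mul(-1, -60)) = Add(-20859, 60) = -20799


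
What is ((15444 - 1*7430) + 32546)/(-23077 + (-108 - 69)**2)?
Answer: 10140/2063 ≈ 4.9152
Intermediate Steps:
((15444 - 1*7430) + 32546)/(-23077 + (-108 - 69)**2) = ((15444 - 7430) + 32546)/(-23077 + (-177)**2) = (8014 + 32546)/(-23077 + 31329) = 40560/8252 = 40560*(1/8252) = 10140/2063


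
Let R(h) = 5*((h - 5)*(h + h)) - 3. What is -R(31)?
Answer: -8057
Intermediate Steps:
R(h) = -3 + 10*h*(-5 + h) (R(h) = 5*((-5 + h)*(2*h)) - 3 = 5*(2*h*(-5 + h)) - 3 = 10*h*(-5 + h) - 3 = -3 + 10*h*(-5 + h))
-R(31) = -(-3 - 50*31 + 10*31**2) = -(-3 - 1550 + 10*961) = -(-3 - 1550 + 9610) = -1*8057 = -8057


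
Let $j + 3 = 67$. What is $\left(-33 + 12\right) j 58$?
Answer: $-77952$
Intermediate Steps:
$j = 64$ ($j = -3 + 67 = 64$)
$\left(-33 + 12\right) j 58 = \left(-33 + 12\right) 64 \cdot 58 = \left(-21\right) 64 \cdot 58 = \left(-1344\right) 58 = -77952$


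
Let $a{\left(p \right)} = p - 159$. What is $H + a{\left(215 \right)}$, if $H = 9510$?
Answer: $9566$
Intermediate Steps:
$a{\left(p \right)} = -159 + p$
$H + a{\left(215 \right)} = 9510 + \left(-159 + 215\right) = 9510 + 56 = 9566$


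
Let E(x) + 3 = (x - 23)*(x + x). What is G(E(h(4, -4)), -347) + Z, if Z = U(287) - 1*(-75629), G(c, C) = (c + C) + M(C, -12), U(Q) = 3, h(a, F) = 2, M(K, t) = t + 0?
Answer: 75186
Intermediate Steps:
M(K, t) = t
E(x) = -3 + 2*x*(-23 + x) (E(x) = -3 + (x - 23)*(x + x) = -3 + (-23 + x)*(2*x) = -3 + 2*x*(-23 + x))
G(c, C) = -12 + C + c (G(c, C) = (c + C) - 12 = (C + c) - 12 = -12 + C + c)
Z = 75632 (Z = 3 - 1*(-75629) = 3 + 75629 = 75632)
G(E(h(4, -4)), -347) + Z = (-12 - 347 + (-3 - 46*2 + 2*2²)) + 75632 = (-12 - 347 + (-3 - 92 + 2*4)) + 75632 = (-12 - 347 + (-3 - 92 + 8)) + 75632 = (-12 - 347 - 87) + 75632 = -446 + 75632 = 75186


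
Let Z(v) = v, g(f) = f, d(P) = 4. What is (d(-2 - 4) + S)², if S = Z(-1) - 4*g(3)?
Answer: 81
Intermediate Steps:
S = -13 (S = -1 - 4*3 = -1 - 12 = -13)
(d(-2 - 4) + S)² = (4 - 13)² = (-9)² = 81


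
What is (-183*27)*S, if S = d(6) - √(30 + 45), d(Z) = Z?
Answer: -29646 + 24705*√3 ≈ 13144.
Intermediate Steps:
S = 6 - 5*√3 (S = 6 - √(30 + 45) = 6 - √75 = 6 - 5*√3 ≈ -2.6603)
(-183*27)*S = (-183*27)*(6 - 5*√3) = -4941*(6 - 5*√3) = -29646 + 24705*√3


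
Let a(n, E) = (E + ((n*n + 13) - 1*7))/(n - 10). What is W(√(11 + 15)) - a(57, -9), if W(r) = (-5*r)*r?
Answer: -9356/47 ≈ -199.06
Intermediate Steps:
a(n, E) = (6 + E + n²)/(-10 + n) (a(n, E) = (E + ((n² + 13) - 7))/(-10 + n) = (E + ((13 + n²) - 7))/(-10 + n) = (E + (6 + n²))/(-10 + n) = (6 + E + n²)/(-10 + n))
W(r) = -5*r²
W(√(11 + 15)) - a(57, -9) = -5*(√(11 + 15))² - (6 - 9 + 57²)/(-10 + 57) = -5*(√26)² - (6 - 9 + 3249)/47 = -5*26 - 3246/47 = -130 - 1*3246/47 = -130 - 3246/47 = -9356/47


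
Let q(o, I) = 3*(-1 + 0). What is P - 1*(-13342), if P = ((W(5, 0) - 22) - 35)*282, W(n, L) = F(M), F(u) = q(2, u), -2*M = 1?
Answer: -3578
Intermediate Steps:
M = -1/2 (M = -1/2*1 = -1/2 ≈ -0.50000)
q(o, I) = -3 (q(o, I) = 3*(-1) = -3)
F(u) = -3
W(n, L) = -3
P = -16920 (P = ((-3 - 22) - 35)*282 = (-25 - 35)*282 = -60*282 = -16920)
P - 1*(-13342) = -16920 - 1*(-13342) = -16920 + 13342 = -3578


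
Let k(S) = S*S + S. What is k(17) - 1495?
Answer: -1189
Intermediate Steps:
k(S) = S + S² (k(S) = S² + S = S + S²)
k(17) - 1495 = 17*(1 + 17) - 1495 = 17*18 - 1495 = 306 - 1495 = -1189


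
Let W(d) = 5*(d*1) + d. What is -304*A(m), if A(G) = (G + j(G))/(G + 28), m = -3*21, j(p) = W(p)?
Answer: -19152/5 ≈ -3830.4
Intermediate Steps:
W(d) = 6*d (W(d) = 5*d + d = 6*d)
j(p) = 6*p
m = -63
A(G) = 7*G/(28 + G) (A(G) = (G + 6*G)/(G + 28) = (7*G)/(28 + G) = 7*G/(28 + G))
-304*A(m) = -2128*(-63)/(28 - 63) = -2128*(-63)/(-35) = -2128*(-63)*(-1)/35 = -304*63/5 = -19152/5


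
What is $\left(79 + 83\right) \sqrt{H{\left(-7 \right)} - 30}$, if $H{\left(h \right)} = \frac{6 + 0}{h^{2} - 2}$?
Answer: $\frac{972 i \sqrt{1833}}{47} \approx 885.42 i$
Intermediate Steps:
$H{\left(h \right)} = \frac{6}{-2 + h^{2}}$
$\left(79 + 83\right) \sqrt{H{\left(-7 \right)} - 30} = \left(79 + 83\right) \sqrt{\frac{6}{-2 + \left(-7\right)^{2}} - 30} = 162 \sqrt{\frac{6}{-2 + 49} - 30} = 162 \sqrt{\frac{6}{47} - 30} = 162 \sqrt{- \frac{1404}{47}} = 162 \frac{6 i \sqrt{1833}}{47} = \frac{972 i \sqrt{1833}}{47}$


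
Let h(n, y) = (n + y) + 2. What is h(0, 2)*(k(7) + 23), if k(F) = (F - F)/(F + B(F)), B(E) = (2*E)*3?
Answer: 92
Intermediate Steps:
h(n, y) = 2 + n + y
B(E) = 6*E
k(F) = 0 (k(F) = (F - F)/(F + 6*F) = 0/((7*F)) = 0*(1/(7*F)) = 0)
h(0, 2)*(k(7) + 23) = (2 + 0 + 2)*(0 + 23) = 4*23 = 92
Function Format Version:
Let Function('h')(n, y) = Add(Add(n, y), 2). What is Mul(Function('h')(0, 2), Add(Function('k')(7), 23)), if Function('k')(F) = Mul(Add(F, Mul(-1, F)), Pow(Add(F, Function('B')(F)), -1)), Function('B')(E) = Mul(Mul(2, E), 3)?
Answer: 92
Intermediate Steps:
Function('h')(n, y) = Add(2, n, y)
Function('B')(E) = Mul(6, E)
Function('k')(F) = 0 (Function('k')(F) = Mul(Add(F, Mul(-1, F)), Pow(Add(F, Mul(6, F)), -1)) = Mul(0, Pow(Mul(7, F), -1)) = Mul(0, Mul(Rational(1, 7), Pow(F, -1))) = 0)
Mul(Function('h')(0, 2), Add(Function('k')(7), 23)) = Mul(Add(2, 0, 2), Add(0, 23)) = Mul(4, 23) = 92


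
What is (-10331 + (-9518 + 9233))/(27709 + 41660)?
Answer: -10616/69369 ≈ -0.15304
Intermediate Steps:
(-10331 + (-9518 + 9233))/(27709 + 41660) = (-10331 - 285)/69369 = -10616*1/69369 = -10616/69369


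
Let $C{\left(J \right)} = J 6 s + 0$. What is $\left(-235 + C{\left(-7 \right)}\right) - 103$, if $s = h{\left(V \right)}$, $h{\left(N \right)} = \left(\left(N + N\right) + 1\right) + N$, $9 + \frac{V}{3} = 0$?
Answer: $3022$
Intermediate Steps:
$V = -27$ ($V = -27 + 3 \cdot 0 = -27 + 0 = -27$)
$h{\left(N \right)} = 1 + 3 N$ ($h{\left(N \right)} = \left(2 N + 1\right) + N = \left(1 + 2 N\right) + N = 1 + 3 N$)
$s = -80$ ($s = 1 + 3 \left(-27\right) = 1 - 81 = -80$)
$C{\left(J \right)} = - 480 J$ ($C{\left(J \right)} = J 6 \left(-80\right) + 0 = 6 J \left(-80\right) + 0 = - 480 J + 0 = - 480 J$)
$\left(-235 + C{\left(-7 \right)}\right) - 103 = \left(-235 - -3360\right) - 103 = \left(-235 + 3360\right) - 103 = 3125 - 103 = 3022$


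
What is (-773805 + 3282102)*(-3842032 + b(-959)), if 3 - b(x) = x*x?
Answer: -11943782907870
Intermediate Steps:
b(x) = 3 - x² (b(x) = 3 - x*x = 3 - x²)
(-773805 + 3282102)*(-3842032 + b(-959)) = (-773805 + 3282102)*(-3842032 + (3 - 1*(-959)²)) = 2508297*(-3842032 + (3 - 1*919681)) = 2508297*(-3842032 + (3 - 919681)) = 2508297*(-3842032 - 919678) = 2508297*(-4761710) = -11943782907870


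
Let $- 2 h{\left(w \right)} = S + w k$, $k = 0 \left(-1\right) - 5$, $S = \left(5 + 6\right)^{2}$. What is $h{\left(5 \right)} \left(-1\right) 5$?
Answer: $240$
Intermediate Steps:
$S = 121$ ($S = 11^{2} = 121$)
$k = -5$ ($k = 0 - 5 = -5$)
$h{\left(w \right)} = - \frac{121}{2} + \frac{5 w}{2}$ ($h{\left(w \right)} = - \frac{121 + w \left(-5\right)}{2} = - \frac{121 - 5 w}{2} = - \frac{121}{2} + \frac{5 w}{2}$)
$h{\left(5 \right)} \left(-1\right) 5 = \left(- \frac{121}{2} + \frac{5}{2} \cdot 5\right) \left(-1\right) 5 = \left(- \frac{121}{2} + \frac{25}{2}\right) \left(-1\right) 5 = \left(-48\right) \left(-1\right) 5 = 48 \cdot 5 = 240$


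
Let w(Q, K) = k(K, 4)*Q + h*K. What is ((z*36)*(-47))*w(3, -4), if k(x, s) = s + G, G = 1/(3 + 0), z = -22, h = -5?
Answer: 1228392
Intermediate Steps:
G = ⅓ (G = 1/3 = ⅓ ≈ 0.33333)
k(x, s) = ⅓ + s (k(x, s) = s + ⅓ = ⅓ + s)
w(Q, K) = -5*K + 13*Q/3 (w(Q, K) = (⅓ + 4)*Q - 5*K = 13*Q/3 - 5*K = -5*K + 13*Q/3)
((z*36)*(-47))*w(3, -4) = (-22*36*(-47))*(-5*(-4) + (13/3)*3) = (-792*(-47))*(20 + 13) = 37224*33 = 1228392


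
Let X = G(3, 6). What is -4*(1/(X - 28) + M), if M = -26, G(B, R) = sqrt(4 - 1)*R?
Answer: 17604/169 + 6*sqrt(3)/169 ≈ 104.23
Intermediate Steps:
G(B, R) = R*sqrt(3) (G(B, R) = sqrt(3)*R = R*sqrt(3))
X = 6*sqrt(3) ≈ 10.392
-4*(1/(X - 28) + M) = -4*(1/(6*sqrt(3) - 28) - 26) = -4*(1/(-28 + 6*sqrt(3)) - 26) = -4*(-26 + 1/(-28 + 6*sqrt(3))) = 104 - 4/(-28 + 6*sqrt(3))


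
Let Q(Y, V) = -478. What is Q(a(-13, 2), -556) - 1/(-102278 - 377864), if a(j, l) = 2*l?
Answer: -229507875/480142 ≈ -478.00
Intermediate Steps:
Q(a(-13, 2), -556) - 1/(-102278 - 377864) = -478 - 1/(-102278 - 377864) = -478 - 1/(-480142) = -478 - 1*(-1/480142) = -478 + 1/480142 = -229507875/480142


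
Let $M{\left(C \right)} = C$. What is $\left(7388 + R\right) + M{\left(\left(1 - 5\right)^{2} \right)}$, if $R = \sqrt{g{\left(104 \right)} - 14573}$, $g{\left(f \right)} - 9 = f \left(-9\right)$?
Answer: $7404 + 10 i \sqrt{155} \approx 7404.0 + 124.5 i$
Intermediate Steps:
$g{\left(f \right)} = 9 - 9 f$ ($g{\left(f \right)} = 9 + f \left(-9\right) = 9 - 9 f$)
$R = 10 i \sqrt{155}$ ($R = \sqrt{\left(9 - 936\right) - 14573} = \sqrt{-927 - 14573} = \sqrt{-15500} = 10 i \sqrt{155} \approx 124.5 i$)
$\left(7388 + R\right) + M{\left(\left(1 - 5\right)^{2} \right)} = \left(7388 + 10 i \sqrt{155}\right) + \left(1 - 5\right)^{2} = \left(7388 + 10 i \sqrt{155}\right) + \left(-4\right)^{2} = \left(7388 + 10 i \sqrt{155}\right) + 16 = 7404 + 10 i \sqrt{155}$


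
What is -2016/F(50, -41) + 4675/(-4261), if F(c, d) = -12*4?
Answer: 174287/4261 ≈ 40.903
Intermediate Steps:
F(c, d) = -48
-2016/F(50, -41) + 4675/(-4261) = -2016/(-48) + 4675/(-4261) = -2016*(-1/48) + 4675*(-1/4261) = 42 - 4675/4261 = 174287/4261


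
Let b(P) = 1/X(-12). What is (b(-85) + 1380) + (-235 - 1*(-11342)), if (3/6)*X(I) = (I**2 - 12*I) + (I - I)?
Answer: 7192513/576 ≈ 12487.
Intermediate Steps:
X(I) = -24*I + 2*I**2 (X(I) = 2*((I**2 - 12*I) + (I - I)) = 2*((I**2 - 12*I) + 0) = 2*(I**2 - 12*I) = -24*I + 2*I**2)
b(P) = 1/576 (b(P) = 1/(2*(-12)*(-12 - 12)) = 1/(2*(-12)*(-24)) = 1/576)
(b(-85) + 1380) + (-235 - 1*(-11342)) = (1/576 + 1380) + (-235 - 1*(-11342)) = 794881/576 + (-235 + 11342) = 794881/576 + 11107 = 7192513/576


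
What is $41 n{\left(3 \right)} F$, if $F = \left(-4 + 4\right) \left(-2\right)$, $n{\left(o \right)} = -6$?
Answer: $0$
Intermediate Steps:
$F = 0$ ($F = 0 \left(-2\right) = 0$)
$41 n{\left(3 \right)} F = 41 \left(-6\right) 0 = \left(-246\right) 0 = 0$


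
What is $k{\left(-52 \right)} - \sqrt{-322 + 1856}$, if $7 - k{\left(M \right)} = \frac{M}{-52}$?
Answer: $6 - \sqrt{1534} \approx -33.166$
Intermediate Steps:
$k{\left(M \right)} = 7 + \frac{M}{52}$ ($k{\left(M \right)} = 7 - \frac{M}{-52} = 7 - M \left(- \frac{1}{52}\right) = 7 - - \frac{M}{52} = 7 + \frac{M}{52}$)
$k{\left(-52 \right)} - \sqrt{-322 + 1856} = \left(7 + \frac{1}{52} \left(-52\right)\right) - \sqrt{-322 + 1856} = \left(7 - 1\right) - \sqrt{1534} = 6 - \sqrt{1534}$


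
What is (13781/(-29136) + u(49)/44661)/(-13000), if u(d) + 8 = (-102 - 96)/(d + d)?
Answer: 2011499639/55259448316800 ≈ 3.6401e-5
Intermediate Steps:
u(d) = -8 - 99/d (u(d) = -8 + (-102 - 96)/(d + d) = -8 - 198*1/(2*d) = -8 - 99/d)
(13781/(-29136) + u(49)/44661)/(-13000) = (13781/(-29136) + (-8 - 99/49)/44661)/(-13000) = (13781*(-1/29136) + (-8 - 99*1/49)*(1/44661))*(-1/13000) = (-13781/29136 + (-8 - 99/49)*(1/44661))*(-1/13000) = (-13781/29136 - 491/49*1/44661)*(-1/13000) = (-13781/29136 - 491/2188389)*(-1/13000) = -10057498195/21253633968*(-1/13000) = 2011499639/55259448316800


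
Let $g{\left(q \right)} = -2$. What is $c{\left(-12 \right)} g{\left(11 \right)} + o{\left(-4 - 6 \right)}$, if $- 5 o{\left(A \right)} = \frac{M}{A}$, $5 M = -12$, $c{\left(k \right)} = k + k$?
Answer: $\frac{5994}{125} \approx 47.952$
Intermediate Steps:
$c{\left(k \right)} = 2 k$
$M = - \frac{12}{5}$ ($M = \frac{1}{5} \left(-12\right) = - \frac{12}{5} \approx -2.4$)
$o{\left(A \right)} = \frac{12}{25 A}$ ($o{\left(A \right)} = - \frac{\left(- \frac{12}{5}\right) \frac{1}{A}}{5} = \frac{12}{25 A}$)
$c{\left(-12 \right)} g{\left(11 \right)} + o{\left(-4 - 6 \right)} = 2 \left(-12\right) \left(-2\right) + \frac{12}{25 \left(-4 - 6\right)} = \left(-24\right) \left(-2\right) + \frac{12}{25 \left(-10\right)} = 48 + \frac{12}{25} \left(- \frac{1}{10}\right) = 48 - \frac{6}{125} = \frac{5994}{125}$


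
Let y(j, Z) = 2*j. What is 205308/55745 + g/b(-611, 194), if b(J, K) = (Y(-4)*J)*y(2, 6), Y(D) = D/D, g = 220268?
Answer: -2944266727/34060195 ≈ -86.443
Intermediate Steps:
Y(D) = 1
b(J, K) = 4*J (b(J, K) = (1*J)*(2*2) = J*4 = 4*J)
205308/55745 + g/b(-611, 194) = 205308/55745 + 220268/((4*(-611))) = 205308*(1/55745) + 220268/(-2444) = 205308/55745 + 220268*(-1/2444) = 205308/55745 - 55067/611 = -2944266727/34060195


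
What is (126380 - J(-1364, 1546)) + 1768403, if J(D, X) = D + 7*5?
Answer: 1896112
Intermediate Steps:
J(D, X) = 35 + D (J(D, X) = D + 35 = 35 + D)
(126380 - J(-1364, 1546)) + 1768403 = (126380 - (35 - 1364)) + 1768403 = (126380 - 1*(-1329)) + 1768403 = (126380 + 1329) + 1768403 = 127709 + 1768403 = 1896112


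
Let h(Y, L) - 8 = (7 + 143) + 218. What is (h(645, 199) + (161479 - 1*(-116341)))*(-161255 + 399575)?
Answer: 66299670720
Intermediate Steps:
h(Y, L) = 376 (h(Y, L) = 8 + ((7 + 143) + 218) = 8 + (150 + 218) = 8 + 368 = 376)
(h(645, 199) + (161479 - 1*(-116341)))*(-161255 + 399575) = (376 + (161479 - 1*(-116341)))*(-161255 + 399575) = (376 + (161479 + 116341))*238320 = (376 + 277820)*238320 = 278196*238320 = 66299670720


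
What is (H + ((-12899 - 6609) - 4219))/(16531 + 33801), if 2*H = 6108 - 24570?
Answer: -16479/25166 ≈ -0.65481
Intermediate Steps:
H = -9231 (H = (6108 - 24570)/2 = (½)*(-18462) = -9231)
(H + ((-12899 - 6609) - 4219))/(16531 + 33801) = (-9231 + ((-12899 - 6609) - 4219))/(16531 + 33801) = (-9231 + (-19508 - 4219))/50332 = (-9231 - 23727)*(1/50332) = -32958*1/50332 = -16479/25166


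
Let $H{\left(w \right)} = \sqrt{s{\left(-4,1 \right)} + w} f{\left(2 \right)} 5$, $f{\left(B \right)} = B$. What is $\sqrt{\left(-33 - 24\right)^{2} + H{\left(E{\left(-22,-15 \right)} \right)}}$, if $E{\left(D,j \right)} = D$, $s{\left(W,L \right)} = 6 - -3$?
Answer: $\sqrt{3249 + 10 i \sqrt{13}} \approx 57.001 + 0.3163 i$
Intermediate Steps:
$s{\left(W,L \right)} = 9$ ($s{\left(W,L \right)} = 6 + 3 = 9$)
$H{\left(w \right)} = 10 \sqrt{9 + w}$ ($H{\left(w \right)} = \sqrt{9 + w} 2 \cdot 5 = 2 \sqrt{9 + w} 5 = 10 \sqrt{9 + w}$)
$\sqrt{\left(-33 - 24\right)^{2} + H{\left(E{\left(-22,-15 \right)} \right)}} = \sqrt{\left(-33 - 24\right)^{2} + 10 \sqrt{9 - 22}} = \sqrt{\left(-57\right)^{2} + 10 \sqrt{-13}} = \sqrt{3249 + 10 i \sqrt{13}}$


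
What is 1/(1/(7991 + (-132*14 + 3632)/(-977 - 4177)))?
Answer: 20591915/2577 ≈ 7990.7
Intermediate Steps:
1/(1/(7991 + (-132*14 + 3632)/(-977 - 4177))) = 1/(1/(7991 + (-1848 + 3632)/(-5154))) = 1/(1/(7991 + 1784*(-1/5154))) = 1/(1/(7991 - 892/2577)) = 1/(1/(20591915/2577)) = 1/(2577/20591915) = 20591915/2577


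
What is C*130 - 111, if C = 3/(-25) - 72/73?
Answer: -93009/365 ≈ -254.82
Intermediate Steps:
C = -2019/1825 (C = 3*(-1/25) - 72*1/73 = -3/25 - 72/73 = -2019/1825 ≈ -1.1063)
C*130 - 111 = -2019/1825*130 - 111 = -52494/365 - 111 = -93009/365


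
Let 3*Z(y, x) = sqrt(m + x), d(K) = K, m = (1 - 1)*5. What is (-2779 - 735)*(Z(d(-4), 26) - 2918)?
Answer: 10253852 - 3514*sqrt(26)/3 ≈ 1.0248e+7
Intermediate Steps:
m = 0 (m = 0*5 = 0)
Z(y, x) = sqrt(x)/3 (Z(y, x) = sqrt(0 + x)/3 = sqrt(x)/3)
(-2779 - 735)*(Z(d(-4), 26) - 2918) = (-2779 - 735)*(sqrt(26)/3 - 2918) = -3514*(-2918 + sqrt(26)/3) = 10253852 - 3514*sqrt(26)/3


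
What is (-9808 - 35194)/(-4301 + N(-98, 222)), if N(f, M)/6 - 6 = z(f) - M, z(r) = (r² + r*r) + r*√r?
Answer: -4934514302/12057224713 - 185228232*I*√2/12057224713 ≈ -0.40926 - 0.021726*I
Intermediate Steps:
z(r) = r^(3/2) + 2*r² (z(r) = (r² + r²) + r^(3/2) = 2*r² + r^(3/2) = r^(3/2) + 2*r²)
N(f, M) = 36 - 6*M + 6*f^(3/2) + 12*f² (N(f, M) = 36 + 6*((f^(3/2) + 2*f²) - M) = 36 + 6*(f^(3/2) - M + 2*f²) = 36 + (-6*M + 6*f^(3/2) + 12*f²) = 36 - 6*M + 6*f^(3/2) + 12*f²)
(-9808 - 35194)/(-4301 + N(-98, 222)) = (-9808 - 35194)/(-4301 + (36 - 6*222 + 6*(-98)^(3/2) + 12*(-98)²)) = -45002/(-4301 + (36 - 1332 + 6*(-686*I*√2) + 12*9604)) = -45002/(-4301 + (36 - 1332 - 4116*I*√2 + 115248)) = -45002/(-4301 + (113952 - 4116*I*√2)) = -45002/(109651 - 4116*I*√2)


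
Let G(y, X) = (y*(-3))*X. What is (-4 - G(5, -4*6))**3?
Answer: -48228544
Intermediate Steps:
G(y, X) = -3*X*y (G(y, X) = (-3*y)*X = -3*X*y)
(-4 - G(5, -4*6))**3 = (-4 - (-3)*(-4*6)*5)**3 = (-4 - (-3)*(-24)*5)**3 = (-4 - 1*360)**3 = (-4 - 360)**3 = (-364)**3 = -48228544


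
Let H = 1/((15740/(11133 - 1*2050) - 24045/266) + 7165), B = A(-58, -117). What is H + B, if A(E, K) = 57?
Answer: 139218651379/2442426425 ≈ 57.000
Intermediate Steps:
B = 57
H = 345154/2442426425 (H = 1/((15740/(11133 - 2050) - 24045*1/266) + 7165) = 1/((15740/9083 - 3435/38) + 7165) = 1/(-30601985/345154 + 7165) = 1/(2442426425/345154) = 345154/2442426425 ≈ 0.00014132)
H + B = 345154/2442426425 + 57 = 139218651379/2442426425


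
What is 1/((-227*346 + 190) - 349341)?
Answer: -1/427693 ≈ -2.3381e-6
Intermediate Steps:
1/((-227*346 + 190) - 349341) = 1/((-78542 + 190) - 349341) = 1/(-78352 - 349341) = 1/(-427693) = -1/427693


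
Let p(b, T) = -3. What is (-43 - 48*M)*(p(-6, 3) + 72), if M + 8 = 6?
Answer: 3657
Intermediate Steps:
M = -2 (M = -8 + 6 = -2)
(-43 - 48*M)*(p(-6, 3) + 72) = (-43 - 48*(-2))*(-3 + 72) = (-43 + 96)*69 = 53*69 = 3657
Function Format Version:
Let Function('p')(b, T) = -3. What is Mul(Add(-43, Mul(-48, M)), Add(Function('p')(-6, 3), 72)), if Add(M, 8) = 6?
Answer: 3657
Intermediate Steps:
M = -2 (M = Add(-8, 6) = -2)
Mul(Add(-43, Mul(-48, M)), Add(Function('p')(-6, 3), 72)) = Mul(Add(-43, Mul(-48, -2)), Add(-3, 72)) = Mul(Add(-43, 96), 69) = Mul(53, 69) = 3657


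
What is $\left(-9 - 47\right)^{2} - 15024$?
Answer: $-11888$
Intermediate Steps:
$\left(-9 - 47\right)^{2} - 15024 = \left(-56\right)^{2} - 15024 = 3136 - 15024 = -11888$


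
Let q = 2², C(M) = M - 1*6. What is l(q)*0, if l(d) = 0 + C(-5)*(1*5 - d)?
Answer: 0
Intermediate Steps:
C(M) = -6 + M (C(M) = M - 6 = -6 + M)
q = 4
l(d) = -55 + 11*d (l(d) = 0 + (-6 - 5)*(1*5 - d) = 0 - 11*(5 - d) = 0 + (-55 + 11*d) = -55 + 11*d)
l(q)*0 = (-55 + 11*4)*0 = (-55 + 44)*0 = -11*0 = 0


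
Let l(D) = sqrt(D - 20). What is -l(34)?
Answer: -sqrt(14) ≈ -3.7417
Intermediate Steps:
l(D) = sqrt(-20 + D)
-l(34) = -sqrt(-20 + 34) = -sqrt(14)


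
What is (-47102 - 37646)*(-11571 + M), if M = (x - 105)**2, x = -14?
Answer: -219497320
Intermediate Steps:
M = 14161 (M = (-14 - 105)**2 = (-119)**2 = 14161)
(-47102 - 37646)*(-11571 + M) = (-47102 - 37646)*(-11571 + 14161) = -84748*2590 = -219497320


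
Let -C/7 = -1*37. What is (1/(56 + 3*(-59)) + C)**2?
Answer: 982070244/14641 ≈ 67077.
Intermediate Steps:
C = 259 (C = -(-7)*37 = -7*(-37) = 259)
(1/(56 + 3*(-59)) + C)**2 = (1/(56 + 3*(-59)) + 259)**2 = (1/(56 - 177) + 259)**2 = (1/(-121) + 259)**2 = (-1/121 + 259)**2 = (31338/121)**2 = 982070244/14641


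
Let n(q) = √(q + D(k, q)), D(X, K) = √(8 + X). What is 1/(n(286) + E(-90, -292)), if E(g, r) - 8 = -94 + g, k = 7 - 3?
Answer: -1/(176 - √(286 + 2*√3)) ≈ -0.0062898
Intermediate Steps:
k = 4
E(g, r) = -86 + g (E(g, r) = 8 + (-94 + g) = -86 + g)
n(q) = √(q + 2*√3) (n(q) = √(q + √(8 + 4)) = √(q + √12) = √(q + 2*√3))
1/(n(286) + E(-90, -292)) = 1/(√(286 + 2*√3) + (-86 - 90)) = 1/(√(286 + 2*√3) - 176) = 1/(-176 + √(286 + 2*√3))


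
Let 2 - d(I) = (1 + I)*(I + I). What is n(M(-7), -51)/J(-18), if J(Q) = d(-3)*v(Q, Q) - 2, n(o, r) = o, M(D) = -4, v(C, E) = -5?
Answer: -1/12 ≈ -0.083333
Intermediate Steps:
d(I) = 2 - 2*I*(1 + I) (d(I) = 2 - (1 + I)*(I + I) = 2 - (1 + I)*2*I = 2 - 2*I*(1 + I))
J(Q) = 48 (J(Q) = (2 - 2*(-3) - 2*(-3)²)*(-5) - 2 = (2 + 6 - 2*9)*(-5) - 2 = (2 + 6 - 18)*(-5) - 2 = -10*(-5) - 2 = 50 - 2 = 48)
n(M(-7), -51)/J(-18) = -4/48 = -4*1/48 = -1/12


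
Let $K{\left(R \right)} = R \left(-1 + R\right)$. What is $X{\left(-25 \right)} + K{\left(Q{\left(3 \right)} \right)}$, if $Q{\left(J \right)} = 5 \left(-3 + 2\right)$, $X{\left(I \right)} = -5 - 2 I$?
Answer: $75$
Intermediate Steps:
$Q{\left(J \right)} = -5$ ($Q{\left(J \right)} = 5 \left(-1\right) = -5$)
$X{\left(-25 \right)} + K{\left(Q{\left(3 \right)} \right)} = \left(-5 - -50\right) - 5 \left(-1 - 5\right) = \left(-5 + 50\right) - -30 = 45 + 30 = 75$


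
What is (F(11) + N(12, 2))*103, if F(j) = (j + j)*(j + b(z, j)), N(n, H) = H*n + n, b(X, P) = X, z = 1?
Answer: 30900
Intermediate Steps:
N(n, H) = n + H*n
F(j) = 2*j*(1 + j) (F(j) = (j + j)*(j + 1) = (2*j)*(1 + j) = 2*j*(1 + j))
(F(11) + N(12, 2))*103 = (2*11*(1 + 11) + 12*(1 + 2))*103 = (2*11*12 + 12*3)*103 = (264 + 36)*103 = 300*103 = 30900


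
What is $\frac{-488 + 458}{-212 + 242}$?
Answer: $-1$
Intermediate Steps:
$\frac{-488 + 458}{-212 + 242} = - \frac{30}{30} = \left(-30\right) \frac{1}{30} = -1$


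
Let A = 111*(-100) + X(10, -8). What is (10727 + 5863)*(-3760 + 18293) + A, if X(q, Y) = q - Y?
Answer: 241091388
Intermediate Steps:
A = -11082 (A = 111*(-100) + (10 - 1*(-8)) = -11100 + (10 + 8) = -11100 + 18 = -11082)
(10727 + 5863)*(-3760 + 18293) + A = (10727 + 5863)*(-3760 + 18293) - 11082 = 16590*14533 - 11082 = 241102470 - 11082 = 241091388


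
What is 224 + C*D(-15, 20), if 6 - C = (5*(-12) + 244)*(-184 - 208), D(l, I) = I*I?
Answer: 28853824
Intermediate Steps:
D(l, I) = I²
C = 72134 (C = 6 - (5*(-12) + 244)*(-184 - 208) = 6 - (-60 + 244)*(-392) = 6 - 184*(-392) = 6 - 1*(-72128) = 6 + 72128 = 72134)
224 + C*D(-15, 20) = 224 + 72134*20² = 224 + 72134*400 = 224 + 28853600 = 28853824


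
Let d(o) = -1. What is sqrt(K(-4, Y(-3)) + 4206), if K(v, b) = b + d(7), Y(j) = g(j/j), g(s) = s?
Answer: sqrt(4206) ≈ 64.854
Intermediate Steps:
Y(j) = 1 (Y(j) = j/j = 1)
K(v, b) = -1 + b (K(v, b) = b - 1 = -1 + b)
sqrt(K(-4, Y(-3)) + 4206) = sqrt((-1 + 1) + 4206) = sqrt(0 + 4206) = sqrt(4206)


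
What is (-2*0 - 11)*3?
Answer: -33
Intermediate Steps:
(-2*0 - 11)*3 = (0 - 11)*3 = -11*3 = -33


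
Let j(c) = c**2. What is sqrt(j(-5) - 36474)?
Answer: I*sqrt(36449) ≈ 190.92*I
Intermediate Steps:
sqrt(j(-5) - 36474) = sqrt((-5)**2 - 36474) = sqrt(25 - 36474) = sqrt(-36449) = I*sqrt(36449)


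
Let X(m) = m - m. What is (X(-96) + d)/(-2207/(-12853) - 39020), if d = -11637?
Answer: 49856787/167173951 ≈ 0.29823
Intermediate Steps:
X(m) = 0
(X(-96) + d)/(-2207/(-12853) - 39020) = (0 - 11637)/(-2207/(-12853) - 39020) = -11637/(-2207*(-1/12853) - 39020) = -11637/(2207/12853 - 39020) = -11637/(-501521853/12853) = -11637*(-12853/501521853) = 49856787/167173951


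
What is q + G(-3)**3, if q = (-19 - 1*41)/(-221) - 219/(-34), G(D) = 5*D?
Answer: -1488783/442 ≈ -3368.3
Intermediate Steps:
q = 2967/442 (q = (-19 - 41)*(-1/221) - 219*(-1/34) = -60*(-1/221) + 219/34 = 60/221 + 219/34 = 2967/442 ≈ 6.7127)
q + G(-3)**3 = 2967/442 + (5*(-3))**3 = 2967/442 + (-15)**3 = 2967/442 - 3375 = -1488783/442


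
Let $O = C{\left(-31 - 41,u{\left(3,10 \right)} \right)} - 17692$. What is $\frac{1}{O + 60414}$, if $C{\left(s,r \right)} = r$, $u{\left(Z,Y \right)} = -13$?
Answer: $\frac{1}{42709} \approx 2.3414 \cdot 10^{-5}$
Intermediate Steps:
$O = -17705$ ($O = -13 - 17692 = -17705$)
$\frac{1}{O + 60414} = \frac{1}{-17705 + 60414} = \frac{1}{42709}$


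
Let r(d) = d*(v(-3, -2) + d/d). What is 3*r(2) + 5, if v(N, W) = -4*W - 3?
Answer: 41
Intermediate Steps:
v(N, W) = -3 - 4*W
r(d) = 6*d (r(d) = d*((-3 - 4*(-2)) + d/d) = d*((-3 + 8) + 1) = d*(5 + 1) = d*6 = 6*d)
3*r(2) + 5 = 3*(6*2) + 5 = 3*12 + 5 = 36 + 5 = 41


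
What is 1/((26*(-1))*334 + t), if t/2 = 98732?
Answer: 1/188780 ≈ 5.2972e-6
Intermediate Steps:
t = 197464 (t = 2*98732 = 197464)
1/((26*(-1))*334 + t) = 1/((26*(-1))*334 + 197464) = 1/(-26*334 + 197464) = 1/(-8684 + 197464) = 1/188780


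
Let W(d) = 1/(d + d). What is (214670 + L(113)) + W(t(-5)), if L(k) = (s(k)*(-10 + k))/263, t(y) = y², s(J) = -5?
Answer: 2822885013/13150 ≈ 2.1467e+5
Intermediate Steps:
W(d) = 1/(2*d)
L(k) = 50/263 - 5*k/263 (L(k) = -5*(-10 + k)/263 = (50 - 5*k)*(1/263) = 50/263 - 5*k/263)
(214670 + L(113)) + W(t(-5)) = (214670 + (50/263 - 5/263*113)) + 1/(2*((-5)²)) = (214670 + (50/263 - 565/263)) + (½)/25 = (214670 - 515/263) + (½)*(1/25) = 56457695/263 + 1/50 = 2822885013/13150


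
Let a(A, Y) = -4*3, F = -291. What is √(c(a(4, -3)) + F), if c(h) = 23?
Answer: 2*I*√67 ≈ 16.371*I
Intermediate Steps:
a(A, Y) = -12
√(c(a(4, -3)) + F) = √(23 - 291) = √(-268) = 2*I*√67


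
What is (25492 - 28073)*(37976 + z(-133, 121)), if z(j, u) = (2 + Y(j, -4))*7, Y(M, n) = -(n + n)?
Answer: -98196726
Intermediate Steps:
Y(M, n) = -2*n
z(j, u) = 70 (z(j, u) = (2 - 2*(-4))*7 = (2 + 8)*7 = 10*7 = 70)
(25492 - 28073)*(37976 + z(-133, 121)) = (25492 - 28073)*(37976 + 70) = -2581*38046 = -98196726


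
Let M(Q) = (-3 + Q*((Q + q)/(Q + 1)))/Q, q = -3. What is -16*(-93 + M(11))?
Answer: 48896/33 ≈ 1481.7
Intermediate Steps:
M(Q) = (-3 + Q*(-3 + Q)/(1 + Q))/Q (M(Q) = (-3 + Q*((Q - 3)/(Q + 1)))/Q = (-3 + Q*((-3 + Q)/(1 + Q)))/Q = (-3 + Q*(-3 + Q)/(1 + Q))/Q)
-16*(-93 + M(11)) = -16*(-93 + (-3 + 11² - 6*11)/(11*(1 + 11))) = -16*(-93 + (1/11)*(-3 + 121 - 66)/12) = -16*(-93 + (1/11)*(1/12)*52) = -16*(-93 + 13/33) = -16*(-3056/33) = 48896/33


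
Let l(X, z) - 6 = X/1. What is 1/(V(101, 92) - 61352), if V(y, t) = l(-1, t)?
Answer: -1/61347 ≈ -1.6301e-5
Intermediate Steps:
l(X, z) = 6 + X (l(X, z) = 6 + X/1 = 6 + X*1 = 6 + X)
V(y, t) = 5 (V(y, t) = 6 - 1 = 5)
1/(V(101, 92) - 61352) = 1/(5 - 61352) = 1/(-61347) = -1/61347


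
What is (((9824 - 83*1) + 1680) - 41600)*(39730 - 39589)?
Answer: -4255239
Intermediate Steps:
(((9824 - 83*1) + 1680) - 41600)*(39730 - 39589) = (((9824 - 83) + 1680) - 41600)*141 = ((9741 + 1680) - 41600)*141 = (11421 - 41600)*141 = -30179*141 = -4255239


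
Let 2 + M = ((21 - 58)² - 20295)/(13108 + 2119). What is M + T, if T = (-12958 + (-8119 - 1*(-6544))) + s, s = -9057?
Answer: -359254310/15227 ≈ -23593.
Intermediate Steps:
M = -49380/15227 (M = -2 + ((21 - 58)² - 20295)/(13108 + 2119) = -2 + ((-37)² - 20295)/15227 = -2 + (1369 - 20295)*(1/15227) = -2 - 18926*1/15227 = -2 - 18926/15227 = -49380/15227 ≈ -3.2429)
T = -23590 (T = (-12958 + (-8119 - 1*(-6544))) - 9057 = (-12958 + (-8119 + 6544)) - 9057 = (-12958 - 1575) - 9057 = -14533 - 9057 = -23590)
M + T = -49380/15227 - 23590 = -359254310/15227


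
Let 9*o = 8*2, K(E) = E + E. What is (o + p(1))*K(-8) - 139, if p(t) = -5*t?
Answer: -787/9 ≈ -87.444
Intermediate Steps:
K(E) = 2*E
o = 16/9 (o = (8*2)/9 = (⅑)*16 = 16/9 ≈ 1.7778)
(o + p(1))*K(-8) - 139 = (16/9 - 5*1)*(2*(-8)) - 139 = (16/9 - 5)*(-16) - 139 = -29/9*(-16) - 139 = 464/9 - 139 = -787/9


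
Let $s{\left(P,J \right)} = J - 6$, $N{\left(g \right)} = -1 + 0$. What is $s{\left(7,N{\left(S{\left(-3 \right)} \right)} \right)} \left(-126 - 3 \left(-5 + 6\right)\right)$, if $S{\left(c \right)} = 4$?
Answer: $903$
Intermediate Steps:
$N{\left(g \right)} = -1$
$s{\left(P,J \right)} = -6 + J$ ($s{\left(P,J \right)} = J - 6 = -6 + J$)
$s{\left(7,N{\left(S{\left(-3 \right)} \right)} \right)} \left(-126 - 3 \left(-5 + 6\right)\right) = \left(-6 - 1\right) \left(-126 - 3 \left(-5 + 6\right)\right) = - 7 \left(-126 - 3\right) = \left(-7\right) \left(-129\right) = 903$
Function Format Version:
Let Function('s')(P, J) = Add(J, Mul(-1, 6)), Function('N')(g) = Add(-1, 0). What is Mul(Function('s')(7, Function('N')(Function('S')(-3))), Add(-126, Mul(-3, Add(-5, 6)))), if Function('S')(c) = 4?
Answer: 903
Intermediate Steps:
Function('N')(g) = -1
Function('s')(P, J) = Add(-6, J) (Function('s')(P, J) = Add(J, -6) = Add(-6, J))
Mul(Function('s')(7, Function('N')(Function('S')(-3))), Add(-126, Mul(-3, Add(-5, 6)))) = Mul(Add(-6, -1), Add(-126, Mul(-3, Add(-5, 6)))) = Mul(-7, Add(-126, Mul(-3, 1))) = Mul(-7, Add(-126, -3)) = Mul(-7, -129) = 903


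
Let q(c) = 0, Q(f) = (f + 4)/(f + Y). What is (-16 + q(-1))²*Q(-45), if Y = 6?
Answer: 10496/39 ≈ 269.13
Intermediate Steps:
Q(f) = (4 + f)/(6 + f) (Q(f) = (f + 4)/(f + 6) = (4 + f)/(6 + f))
(-16 + q(-1))²*Q(-45) = (-16 + 0)²*((4 - 45)/(6 - 45)) = (-16)²*(-41/(-39)) = 256*(-1/39*(-41)) = 256*(41/39) = 10496/39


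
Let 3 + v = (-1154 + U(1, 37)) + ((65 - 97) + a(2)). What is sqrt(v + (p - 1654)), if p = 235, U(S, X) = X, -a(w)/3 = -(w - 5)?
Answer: 2*I*sqrt(645) ≈ 50.794*I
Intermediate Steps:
a(w) = -15 + 3*w (a(w) = -(-3)*(w - 5) = -(-3)*(-5 + w) = -3*(5 - w) = -15 + 3*w)
v = -1161 (v = -3 + ((-1154 + 37) + ((65 - 97) + (-15 + 3*2))) = -3 + (-1117 + (-32 + (-15 + 6))) = -3 + (-1117 + (-32 - 9)) = -3 + (-1117 - 41) = -3 - 1158 = -1161)
sqrt(v + (p - 1654)) = sqrt(-1161 + (235 - 1654)) = sqrt(-1161 - 1419) = sqrt(-2580) = 2*I*sqrt(645)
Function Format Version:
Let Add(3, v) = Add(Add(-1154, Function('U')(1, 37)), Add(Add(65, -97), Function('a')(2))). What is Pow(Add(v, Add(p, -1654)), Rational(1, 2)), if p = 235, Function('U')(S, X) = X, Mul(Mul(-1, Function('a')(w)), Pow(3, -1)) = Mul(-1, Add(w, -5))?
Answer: Mul(2, I, Pow(645, Rational(1, 2))) ≈ Mul(50.794, I)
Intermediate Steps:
Function('a')(w) = Add(-15, Mul(3, w)) (Function('a')(w) = Mul(-3, Mul(-1, Add(w, -5))) = Mul(-3, Mul(-1, Add(-5, w))) = Mul(-3, Add(5, Mul(-1, w))) = Add(-15, Mul(3, w)))
v = -1161 (v = Add(-3, Add(Add(-1154, 37), Add(Add(65, -97), Add(-15, Mul(3, 2))))) = Add(-3, Add(-1117, Add(-32, Add(-15, 6)))) = Add(-3, Add(-1117, Add(-32, -9))) = Add(-3, Add(-1117, -41)) = Add(-3, -1158) = -1161)
Pow(Add(v, Add(p, -1654)), Rational(1, 2)) = Pow(Add(-1161, Add(235, -1654)), Rational(1, 2)) = Pow(Add(-1161, -1419), Rational(1, 2)) = Pow(-2580, Rational(1, 2)) = Mul(2, I, Pow(645, Rational(1, 2)))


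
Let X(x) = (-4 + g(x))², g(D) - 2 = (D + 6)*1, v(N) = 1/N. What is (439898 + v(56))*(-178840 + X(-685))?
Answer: 1002689465167/8 ≈ 1.2534e+11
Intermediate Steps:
g(D) = 8 + D (g(D) = 2 + (D + 6)*1 = 2 + (6 + D)*1 = 2 + (6 + D) = 8 + D)
X(x) = (4 + x)² (X(x) = (-4 + (8 + x))² = (4 + x)²)
(439898 + v(56))*(-178840 + X(-685)) = (439898 + 1/56)*(-178840 + (4 - 685)²) = (439898 + 1/56)*(-178840 + (-681)²) = 24634289*(-178840 + 463761)/56 = (24634289/56)*284921 = 1002689465167/8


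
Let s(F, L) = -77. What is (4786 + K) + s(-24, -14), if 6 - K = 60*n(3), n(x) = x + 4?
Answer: 4295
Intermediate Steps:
n(x) = 4 + x
K = -414 (K = 6 - 60*(4 + 3) = 6 - 60*7 = 6 - 1*420 = 6 - 420 = -414)
(4786 + K) + s(-24, -14) = (4786 - 414) - 77 = 4372 - 77 = 4295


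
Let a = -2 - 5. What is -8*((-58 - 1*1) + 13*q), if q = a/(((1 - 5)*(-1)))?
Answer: 654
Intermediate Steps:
a = -7
q = -7/4 (q = -7*(-1/(1 - 5)) = -7/((-4*(-1))) = -7/4 ≈ -1.7500)
-8*((-58 - 1*1) + 13*q) = -8*((-58 - 1*1) + 13*(-7/4)) = -8*((-58 - 1) - 91/4) = -8*(-59 - 91/4) = -8*(-327/4) = 654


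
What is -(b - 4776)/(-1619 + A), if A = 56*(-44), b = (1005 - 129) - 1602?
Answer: -1834/1361 ≈ -1.3475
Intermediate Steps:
b = -726 (b = 876 - 1602 = -726)
A = -2464
-(b - 4776)/(-1619 + A) = -(-726 - 4776)/(-1619 - 2464) = -(-5502)/(-4083) = -(-5502)*(-1)/4083 = -1*1834/1361 = -1834/1361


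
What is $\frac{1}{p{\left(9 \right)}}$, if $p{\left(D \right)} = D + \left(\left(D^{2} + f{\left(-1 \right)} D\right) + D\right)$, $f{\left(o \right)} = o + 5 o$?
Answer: $\frac{1}{45} \approx 0.022222$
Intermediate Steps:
$f{\left(o \right)} = 6 o$
$p{\left(D \right)} = D^{2} - 4 D$ ($p{\left(D \right)} = D + \left(\left(D^{2} + 6 \left(-1\right) D\right) + D\right) = D + \left(\left(D^{2} - 6 D\right) + D\right) = D + \left(D^{2} - 5 D\right) = D^{2} - 4 D$)
$\frac{1}{p{\left(9 \right)}} = \frac{1}{9 \left(-4 + 9\right)} = \frac{1}{9 \cdot 5} = \frac{1}{45}$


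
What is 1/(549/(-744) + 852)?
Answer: 248/211113 ≈ 0.0011747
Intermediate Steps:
1/(549/(-744) + 852) = 1/(549*(-1/744) + 852) = 1/(-183/248 + 852) = 1/(211113/248) = 248/211113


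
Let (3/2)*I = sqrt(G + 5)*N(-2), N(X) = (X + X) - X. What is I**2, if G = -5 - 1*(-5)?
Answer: 80/9 ≈ 8.8889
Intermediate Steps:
N(X) = X (N(X) = 2*X - X = X)
G = 0 (G = -5 + 5 = 0)
I = -4*sqrt(5)/3 (I = 2*(sqrt(0 + 5)*(-2))/3 = 2*(sqrt(5)*(-2))/3 = 2*(-2*sqrt(5))/3 = -4*sqrt(5)/3 ≈ -2.9814)
I**2 = (-4*sqrt(5)/3)**2 = 80/9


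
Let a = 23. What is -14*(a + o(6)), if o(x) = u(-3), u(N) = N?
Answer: -280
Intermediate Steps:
o(x) = -3
-14*(a + o(6)) = -14*(23 - 3) = -14*20 = -280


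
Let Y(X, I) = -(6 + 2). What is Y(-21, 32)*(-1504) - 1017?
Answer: 11015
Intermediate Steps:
Y(X, I) = -8 (Y(X, I) = -1*8 = -8)
Y(-21, 32)*(-1504) - 1017 = -8*(-1504) - 1017 = 12032 - 1017 = 11015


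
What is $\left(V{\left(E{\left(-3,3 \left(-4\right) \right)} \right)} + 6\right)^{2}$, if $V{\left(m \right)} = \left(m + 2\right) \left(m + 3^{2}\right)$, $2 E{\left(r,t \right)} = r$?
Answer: $\frac{1521}{16} \approx 95.063$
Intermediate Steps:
$E{\left(r,t \right)} = \frac{r}{2}$
$V{\left(m \right)} = \left(2 + m\right) \left(9 + m\right)$ ($V{\left(m \right)} = \left(2 + m\right) \left(m + 9\right) = \left(2 + m\right) \left(9 + m\right)$)
$\left(V{\left(E{\left(-3,3 \left(-4\right) \right)} \right)} + 6\right)^{2} = \left(\left(18 + \left(\frac{1}{2} \left(-3\right)\right)^{2} + 11 \cdot \frac{1}{2} \left(-3\right)\right) + 6\right)^{2} = \left(\left(18 + \left(- \frac{3}{2}\right)^{2} + 11 \left(- \frac{3}{2}\right)\right) + 6\right)^{2} = \left(\left(18 + \frac{9}{4} - \frac{33}{2}\right) + 6\right)^{2} = \left(\frac{15}{4} + 6\right)^{2} = \left(\frac{39}{4}\right)^{2} = \frac{1521}{16}$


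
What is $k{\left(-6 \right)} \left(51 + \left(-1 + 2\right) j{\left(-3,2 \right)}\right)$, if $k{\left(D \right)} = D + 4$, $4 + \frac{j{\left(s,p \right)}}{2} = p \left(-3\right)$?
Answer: $-62$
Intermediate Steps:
$j{\left(s,p \right)} = -8 - 6 p$ ($j{\left(s,p \right)} = -8 + 2 p \left(-3\right) = -8 + 2 \left(- 3 p\right) = -8 - 6 p$)
$k{\left(D \right)} = 4 + D$
$k{\left(-6 \right)} \left(51 + \left(-1 + 2\right) j{\left(-3,2 \right)}\right) = \left(4 - 6\right) \left(51 + \left(-1 + 2\right) \left(-8 - 12\right)\right) = - 2 \left(51 + 1 \left(-8 - 12\right)\right) = - 2 \left(51 + 1 \left(-20\right)\right) = - 2 \left(51 - 20\right) = \left(-2\right) 31 = -62$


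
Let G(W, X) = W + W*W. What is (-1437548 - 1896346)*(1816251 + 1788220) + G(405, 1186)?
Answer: -12016924075644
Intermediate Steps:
G(W, X) = W + W**2
(-1437548 - 1896346)*(1816251 + 1788220) + G(405, 1186) = (-1437548 - 1896346)*(1816251 + 1788220) + 405*(1 + 405) = -3333894*3604471 + 405*406 = -12016924240074 + 164430 = -12016924075644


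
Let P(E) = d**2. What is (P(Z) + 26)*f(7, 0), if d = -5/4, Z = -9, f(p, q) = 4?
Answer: 441/4 ≈ 110.25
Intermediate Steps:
d = -5/4 (d = -5*1/4 = -5/4 ≈ -1.2500)
P(E) = 25/16 (P(E) = (-5/4)**2 = 25/16)
(P(Z) + 26)*f(7, 0) = (25/16 + 26)*4 = (441/16)*4 = 441/4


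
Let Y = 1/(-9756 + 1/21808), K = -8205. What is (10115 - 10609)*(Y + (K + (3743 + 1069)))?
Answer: 356614050101426/212758847 ≈ 1.6761e+6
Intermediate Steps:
Y = -21808/212758847 (Y = 1/(-9756 + 1/21808) = 1/(-212758847/21808) = -21808/212758847 ≈ -0.00010250)
(10115 - 10609)*(Y + (K + (3743 + 1069))) = (10115 - 10609)*(-21808/212758847 + (-8205 + (3743 + 1069))) = -494*(-21808/212758847 + (-8205 + 4812)) = -494*(-21808/212758847 - 3393) = -494*(-721890789679/212758847) = 356614050101426/212758847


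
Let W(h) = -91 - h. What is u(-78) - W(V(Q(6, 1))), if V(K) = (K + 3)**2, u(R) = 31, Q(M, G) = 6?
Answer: 203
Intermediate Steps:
V(K) = (3 + K)**2
u(-78) - W(V(Q(6, 1))) = 31 - (-91 - (3 + 6)**2) = 31 - (-91 - 1*9**2) = 31 - (-91 - 1*81) = 31 - (-91 - 81) = 31 - 1*(-172) = 31 + 172 = 203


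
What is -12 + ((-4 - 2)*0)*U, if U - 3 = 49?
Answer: -12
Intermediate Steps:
U = 52 (U = 3 + 49 = 52)
-12 + ((-4 - 2)*0)*U = -12 + ((-4 - 2)*0)*52 = -12 - 6*0*52 = -12 + 0*52 = -12 + 0 = -12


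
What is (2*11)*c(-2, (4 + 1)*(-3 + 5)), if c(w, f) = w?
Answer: -44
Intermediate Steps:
(2*11)*c(-2, (4 + 1)*(-3 + 5)) = (2*11)*(-2) = 22*(-2) = -44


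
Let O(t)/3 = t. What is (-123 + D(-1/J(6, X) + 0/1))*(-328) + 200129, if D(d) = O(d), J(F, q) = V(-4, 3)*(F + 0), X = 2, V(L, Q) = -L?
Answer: 240514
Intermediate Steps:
O(t) = 3*t
J(F, q) = 4*F (J(F, q) = (-1*(-4))*(F + 0) = 4*F)
D(d) = 3*d
(-123 + D(-1/J(6, X) + 0/1))*(-328) + 200129 = (-123 + 3*(-1/(4*6) + 0/1))*(-328) + 200129 = (-123 + 3*(-1/24 + 0*1))*(-328) + 200129 = (-123 + 3*(-1*1/24 + 0))*(-328) + 200129 = (-123 + 3*(-1/24 + 0))*(-328) + 200129 = (-123 + 3*(-1/24))*(-328) + 200129 = (-123 - 1/8)*(-328) + 200129 = -985/8*(-328) + 200129 = 40385 + 200129 = 240514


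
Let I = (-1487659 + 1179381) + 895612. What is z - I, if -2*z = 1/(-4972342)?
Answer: -5840851032455/9944684 ≈ -5.8733e+5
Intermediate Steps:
I = 587334 (I = -308278 + 895612 = 587334)
z = 1/9944684 (z = -½/(-4972342) = -½*(-1/4972342) = 1/9944684 ≈ 1.0056e-7)
z - I = 1/9944684 - 1*587334 = 1/9944684 - 587334 = -5840851032455/9944684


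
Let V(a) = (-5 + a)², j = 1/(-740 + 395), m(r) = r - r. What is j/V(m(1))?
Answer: -1/8625 ≈ -0.00011594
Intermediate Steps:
m(r) = 0
j = -1/345 (j = 1/(-345) = -1/345 ≈ -0.0028986)
j/V(m(1)) = -1/(345*(-5 + 0)²) = -1/(345*((-5)²)) = -1/345/25 = -1/345*1/25 = -1/8625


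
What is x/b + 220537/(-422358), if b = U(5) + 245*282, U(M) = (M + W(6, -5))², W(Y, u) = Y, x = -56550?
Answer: -39147931207/29231819538 ≈ -1.3392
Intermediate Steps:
U(M) = (6 + M)² (U(M) = (M + 6)² = (6 + M)²)
b = 69211 (b = (6 + 5)² + 245*282 = 11² + 69090 = 121 + 69090 = 69211)
x/b + 220537/(-422358) = -56550/69211 + 220537/(-422358) = -56550*1/69211 + 220537*(-1/422358) = -56550/69211 - 220537/422358 = -39147931207/29231819538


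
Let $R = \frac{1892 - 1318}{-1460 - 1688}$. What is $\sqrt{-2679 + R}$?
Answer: $\frac{i \sqrt{6637609942}}{1574} \approx 51.761 i$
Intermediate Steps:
$R = - \frac{287}{1574}$ ($R = \frac{574}{-3148} = 574 \left(- \frac{1}{3148}\right) = - \frac{287}{1574} \approx -0.18234$)
$\sqrt{-2679 + R} = \sqrt{-2679 - \frac{287}{1574}} = \sqrt{- \frac{4217033}{1574}} = \frac{i \sqrt{6637609942}}{1574}$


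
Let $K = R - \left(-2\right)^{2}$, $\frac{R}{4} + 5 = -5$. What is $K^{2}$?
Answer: $1936$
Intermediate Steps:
$R = -40$ ($R = -20 + 4 \left(-5\right) = -20 - 20 = -40$)
$K = -44$ ($K = -40 - \left(-2\right)^{2} = -40 - 4 = -44$)
$K^{2} = \left(-44\right)^{2} = 1936$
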